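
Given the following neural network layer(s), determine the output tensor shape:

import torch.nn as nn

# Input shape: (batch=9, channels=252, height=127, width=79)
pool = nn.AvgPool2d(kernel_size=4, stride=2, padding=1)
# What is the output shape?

Input shape: (9, 252, 127, 79)
Output shape: (9, 252, 63, 39)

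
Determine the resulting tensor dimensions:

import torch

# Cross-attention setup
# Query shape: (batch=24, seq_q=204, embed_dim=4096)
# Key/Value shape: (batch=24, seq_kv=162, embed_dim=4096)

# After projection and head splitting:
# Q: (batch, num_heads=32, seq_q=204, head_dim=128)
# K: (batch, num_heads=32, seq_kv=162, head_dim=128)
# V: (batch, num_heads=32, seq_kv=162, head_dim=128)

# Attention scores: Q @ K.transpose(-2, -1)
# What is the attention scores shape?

Input shape: (24, 204, 4096)
Output shape: (24, 32, 204, 162)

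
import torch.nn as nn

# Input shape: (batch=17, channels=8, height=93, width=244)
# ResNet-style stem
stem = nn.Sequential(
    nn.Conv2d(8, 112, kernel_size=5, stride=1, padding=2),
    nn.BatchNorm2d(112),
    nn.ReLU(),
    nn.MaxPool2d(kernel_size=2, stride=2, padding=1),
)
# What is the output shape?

Input shape: (17, 8, 93, 244)
  -> after Conv2d 5x5 stride=1: (17, 112, 93, 244)
Output shape: (17, 112, 47, 123)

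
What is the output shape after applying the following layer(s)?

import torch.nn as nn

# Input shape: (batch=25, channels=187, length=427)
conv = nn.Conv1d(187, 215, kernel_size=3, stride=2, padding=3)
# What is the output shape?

Input shape: (25, 187, 427)
Output shape: (25, 215, 216)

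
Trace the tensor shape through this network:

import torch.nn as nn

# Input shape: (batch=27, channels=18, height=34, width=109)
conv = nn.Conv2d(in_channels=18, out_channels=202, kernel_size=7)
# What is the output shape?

Input shape: (27, 18, 34, 109)
Output shape: (27, 202, 28, 103)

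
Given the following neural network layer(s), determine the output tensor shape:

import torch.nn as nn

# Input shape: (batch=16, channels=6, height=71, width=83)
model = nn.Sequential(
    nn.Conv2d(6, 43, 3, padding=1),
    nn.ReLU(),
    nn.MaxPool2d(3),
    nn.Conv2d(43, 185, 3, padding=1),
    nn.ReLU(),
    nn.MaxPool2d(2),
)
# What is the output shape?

Input shape: (16, 6, 71, 83)
  -> after first Conv2d: (16, 43, 71, 83)
  -> after first MaxPool2d: (16, 43, 23, 27)
  -> after second Conv2d: (16, 185, 23, 27)
Output shape: (16, 185, 11, 13)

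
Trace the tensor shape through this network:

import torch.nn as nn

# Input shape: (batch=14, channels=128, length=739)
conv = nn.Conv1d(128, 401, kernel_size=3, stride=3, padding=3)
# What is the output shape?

Input shape: (14, 128, 739)
Output shape: (14, 401, 248)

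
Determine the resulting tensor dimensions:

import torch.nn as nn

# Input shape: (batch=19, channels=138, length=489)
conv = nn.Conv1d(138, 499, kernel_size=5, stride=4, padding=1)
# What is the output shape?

Input shape: (19, 138, 489)
Output shape: (19, 499, 122)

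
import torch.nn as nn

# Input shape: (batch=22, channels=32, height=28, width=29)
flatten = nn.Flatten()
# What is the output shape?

Input shape: (22, 32, 28, 29)
Output shape: (22, 25984)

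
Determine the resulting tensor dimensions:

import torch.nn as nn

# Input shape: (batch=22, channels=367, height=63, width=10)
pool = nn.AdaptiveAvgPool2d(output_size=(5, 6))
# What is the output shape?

Input shape: (22, 367, 63, 10)
Output shape: (22, 367, 5, 6)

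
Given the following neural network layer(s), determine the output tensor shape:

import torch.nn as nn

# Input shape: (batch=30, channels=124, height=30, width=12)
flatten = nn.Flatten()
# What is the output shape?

Input shape: (30, 124, 30, 12)
Output shape: (30, 44640)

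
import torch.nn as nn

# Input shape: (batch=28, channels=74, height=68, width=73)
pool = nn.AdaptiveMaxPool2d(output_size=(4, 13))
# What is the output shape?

Input shape: (28, 74, 68, 73)
Output shape: (28, 74, 4, 13)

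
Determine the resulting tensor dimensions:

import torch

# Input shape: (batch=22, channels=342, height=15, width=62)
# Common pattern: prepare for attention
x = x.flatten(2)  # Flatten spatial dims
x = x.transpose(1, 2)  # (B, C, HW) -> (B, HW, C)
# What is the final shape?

Input shape: (22, 342, 15, 62)
  -> after flatten(2): (22, 342, 930)
Output shape: (22, 930, 342)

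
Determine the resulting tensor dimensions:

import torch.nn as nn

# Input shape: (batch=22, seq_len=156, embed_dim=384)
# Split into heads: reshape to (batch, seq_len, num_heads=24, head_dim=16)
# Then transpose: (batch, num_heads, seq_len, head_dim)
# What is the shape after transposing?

Input shape: (22, 156, 384)
  -> after reshape: (22, 156, 24, 16)
Output shape: (22, 24, 156, 16)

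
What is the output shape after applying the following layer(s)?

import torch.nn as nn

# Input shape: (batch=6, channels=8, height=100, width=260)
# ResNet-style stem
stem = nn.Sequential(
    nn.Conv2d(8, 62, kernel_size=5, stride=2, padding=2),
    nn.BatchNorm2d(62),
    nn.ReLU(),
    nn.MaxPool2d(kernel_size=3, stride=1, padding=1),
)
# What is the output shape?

Input shape: (6, 8, 100, 260)
  -> after Conv2d 5x5 stride=2: (6, 62, 50, 130)
Output shape: (6, 62, 50, 130)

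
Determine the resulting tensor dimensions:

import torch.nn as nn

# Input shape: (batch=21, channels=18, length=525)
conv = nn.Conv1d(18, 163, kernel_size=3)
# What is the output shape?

Input shape: (21, 18, 525)
Output shape: (21, 163, 523)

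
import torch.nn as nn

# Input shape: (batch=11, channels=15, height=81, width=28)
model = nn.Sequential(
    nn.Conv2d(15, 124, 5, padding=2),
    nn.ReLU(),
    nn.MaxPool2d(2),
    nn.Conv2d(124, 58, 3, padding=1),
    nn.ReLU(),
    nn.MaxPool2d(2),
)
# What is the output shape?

Input shape: (11, 15, 81, 28)
  -> after first Conv2d: (11, 124, 81, 28)
  -> after first MaxPool2d: (11, 124, 40, 14)
  -> after second Conv2d: (11, 58, 40, 14)
Output shape: (11, 58, 20, 7)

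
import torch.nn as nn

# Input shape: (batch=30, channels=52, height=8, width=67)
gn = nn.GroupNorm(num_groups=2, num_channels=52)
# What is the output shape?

Input shape: (30, 52, 8, 67)
Output shape: (30, 52, 8, 67)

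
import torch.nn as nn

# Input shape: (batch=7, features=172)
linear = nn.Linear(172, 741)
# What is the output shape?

Input shape: (7, 172)
Output shape: (7, 741)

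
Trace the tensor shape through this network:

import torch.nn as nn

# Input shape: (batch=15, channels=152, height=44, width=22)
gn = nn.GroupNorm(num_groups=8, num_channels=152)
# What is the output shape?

Input shape: (15, 152, 44, 22)
Output shape: (15, 152, 44, 22)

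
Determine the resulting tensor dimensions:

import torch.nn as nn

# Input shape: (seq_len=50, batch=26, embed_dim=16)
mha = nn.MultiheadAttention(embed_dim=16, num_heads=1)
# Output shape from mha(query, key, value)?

Input shape: (50, 26, 16)
Output shape: (50, 26, 16)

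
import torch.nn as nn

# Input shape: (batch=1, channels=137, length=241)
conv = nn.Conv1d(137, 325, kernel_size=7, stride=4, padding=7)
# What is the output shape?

Input shape: (1, 137, 241)
Output shape: (1, 325, 63)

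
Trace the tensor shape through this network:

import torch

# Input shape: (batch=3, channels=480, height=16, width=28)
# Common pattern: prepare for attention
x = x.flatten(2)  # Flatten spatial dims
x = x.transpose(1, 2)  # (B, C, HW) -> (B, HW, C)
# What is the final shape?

Input shape: (3, 480, 16, 28)
  -> after flatten(2): (3, 480, 448)
Output shape: (3, 448, 480)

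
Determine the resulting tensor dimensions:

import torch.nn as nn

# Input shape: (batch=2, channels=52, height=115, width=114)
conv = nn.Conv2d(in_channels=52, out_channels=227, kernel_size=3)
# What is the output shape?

Input shape: (2, 52, 115, 114)
Output shape: (2, 227, 113, 112)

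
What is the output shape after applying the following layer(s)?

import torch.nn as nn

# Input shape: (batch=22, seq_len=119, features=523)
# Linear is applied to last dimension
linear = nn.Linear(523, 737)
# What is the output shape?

Input shape: (22, 119, 523)
Output shape: (22, 119, 737)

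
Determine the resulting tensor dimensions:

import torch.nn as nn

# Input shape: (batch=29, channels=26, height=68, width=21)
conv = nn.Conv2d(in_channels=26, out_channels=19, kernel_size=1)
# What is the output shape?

Input shape: (29, 26, 68, 21)
Output shape: (29, 19, 68, 21)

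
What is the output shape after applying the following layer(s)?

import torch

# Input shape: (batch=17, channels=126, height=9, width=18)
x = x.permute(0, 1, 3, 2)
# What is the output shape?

Input shape: (17, 126, 9, 18)
Output shape: (17, 126, 18, 9)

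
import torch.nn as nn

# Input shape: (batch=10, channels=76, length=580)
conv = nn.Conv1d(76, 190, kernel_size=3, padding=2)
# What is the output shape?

Input shape: (10, 76, 580)
Output shape: (10, 190, 582)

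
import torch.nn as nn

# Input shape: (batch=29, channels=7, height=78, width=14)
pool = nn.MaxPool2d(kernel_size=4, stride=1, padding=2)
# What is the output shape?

Input shape: (29, 7, 78, 14)
Output shape: (29, 7, 79, 15)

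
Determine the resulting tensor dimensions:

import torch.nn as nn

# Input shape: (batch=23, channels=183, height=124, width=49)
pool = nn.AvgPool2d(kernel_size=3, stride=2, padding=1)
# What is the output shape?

Input shape: (23, 183, 124, 49)
Output shape: (23, 183, 62, 25)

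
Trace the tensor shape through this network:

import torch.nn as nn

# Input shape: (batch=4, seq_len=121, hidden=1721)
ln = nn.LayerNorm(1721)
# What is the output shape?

Input shape: (4, 121, 1721)
Output shape: (4, 121, 1721)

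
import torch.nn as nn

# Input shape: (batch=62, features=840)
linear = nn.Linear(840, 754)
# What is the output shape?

Input shape: (62, 840)
Output shape: (62, 754)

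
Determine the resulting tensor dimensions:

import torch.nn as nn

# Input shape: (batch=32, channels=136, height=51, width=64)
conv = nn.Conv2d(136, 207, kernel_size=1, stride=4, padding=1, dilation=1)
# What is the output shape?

Input shape: (32, 136, 51, 64)
Output shape: (32, 207, 14, 17)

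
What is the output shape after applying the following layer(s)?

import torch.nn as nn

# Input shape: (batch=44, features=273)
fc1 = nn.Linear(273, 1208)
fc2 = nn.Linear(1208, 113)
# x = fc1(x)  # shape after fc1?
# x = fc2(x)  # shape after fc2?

Input shape: (44, 273)
  -> after fc1: (44, 1208)
Output shape: (44, 113)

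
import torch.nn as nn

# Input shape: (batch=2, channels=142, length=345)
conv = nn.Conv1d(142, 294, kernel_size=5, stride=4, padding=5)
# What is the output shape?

Input shape: (2, 142, 345)
Output shape: (2, 294, 88)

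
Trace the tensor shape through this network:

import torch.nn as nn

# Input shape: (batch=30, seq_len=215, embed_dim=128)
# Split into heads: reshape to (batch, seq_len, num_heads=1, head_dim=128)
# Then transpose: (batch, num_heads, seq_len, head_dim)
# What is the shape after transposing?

Input shape: (30, 215, 128)
  -> after reshape: (30, 215, 1, 128)
Output shape: (30, 1, 215, 128)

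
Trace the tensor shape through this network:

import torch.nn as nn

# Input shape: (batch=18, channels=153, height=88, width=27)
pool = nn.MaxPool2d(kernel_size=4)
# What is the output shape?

Input shape: (18, 153, 88, 27)
Output shape: (18, 153, 22, 6)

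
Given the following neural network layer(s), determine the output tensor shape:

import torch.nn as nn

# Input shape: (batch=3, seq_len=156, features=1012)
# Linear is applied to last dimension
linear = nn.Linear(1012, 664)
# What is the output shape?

Input shape: (3, 156, 1012)
Output shape: (3, 156, 664)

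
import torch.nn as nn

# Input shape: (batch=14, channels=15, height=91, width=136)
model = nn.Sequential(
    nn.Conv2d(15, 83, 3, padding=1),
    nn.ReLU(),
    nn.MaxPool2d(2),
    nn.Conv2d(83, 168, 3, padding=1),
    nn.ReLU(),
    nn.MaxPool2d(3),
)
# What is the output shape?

Input shape: (14, 15, 91, 136)
  -> after first Conv2d: (14, 83, 91, 136)
  -> after first MaxPool2d: (14, 83, 45, 68)
  -> after second Conv2d: (14, 168, 45, 68)
Output shape: (14, 168, 15, 22)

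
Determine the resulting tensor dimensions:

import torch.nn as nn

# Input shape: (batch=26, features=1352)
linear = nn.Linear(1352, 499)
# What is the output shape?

Input shape: (26, 1352)
Output shape: (26, 499)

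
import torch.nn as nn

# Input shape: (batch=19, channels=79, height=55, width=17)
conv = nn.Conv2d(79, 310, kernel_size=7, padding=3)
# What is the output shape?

Input shape: (19, 79, 55, 17)
Output shape: (19, 310, 55, 17)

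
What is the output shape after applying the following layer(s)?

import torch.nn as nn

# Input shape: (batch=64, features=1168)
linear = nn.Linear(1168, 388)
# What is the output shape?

Input shape: (64, 1168)
Output shape: (64, 388)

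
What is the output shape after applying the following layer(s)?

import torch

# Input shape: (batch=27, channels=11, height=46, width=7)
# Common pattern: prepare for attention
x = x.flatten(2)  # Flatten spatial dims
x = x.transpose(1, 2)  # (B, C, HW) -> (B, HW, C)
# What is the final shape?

Input shape: (27, 11, 46, 7)
  -> after flatten(2): (27, 11, 322)
Output shape: (27, 322, 11)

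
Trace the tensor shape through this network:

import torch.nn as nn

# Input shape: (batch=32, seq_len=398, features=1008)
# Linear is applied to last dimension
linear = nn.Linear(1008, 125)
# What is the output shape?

Input shape: (32, 398, 1008)
Output shape: (32, 398, 125)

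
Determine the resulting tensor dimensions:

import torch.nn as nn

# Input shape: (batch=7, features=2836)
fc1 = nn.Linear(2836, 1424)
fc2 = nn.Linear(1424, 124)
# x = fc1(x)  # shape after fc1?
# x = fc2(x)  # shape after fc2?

Input shape: (7, 2836)
  -> after fc1: (7, 1424)
Output shape: (7, 124)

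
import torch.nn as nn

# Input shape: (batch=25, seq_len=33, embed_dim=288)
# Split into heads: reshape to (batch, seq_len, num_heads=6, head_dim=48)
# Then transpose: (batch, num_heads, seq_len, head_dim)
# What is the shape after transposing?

Input shape: (25, 33, 288)
  -> after reshape: (25, 33, 6, 48)
Output shape: (25, 6, 33, 48)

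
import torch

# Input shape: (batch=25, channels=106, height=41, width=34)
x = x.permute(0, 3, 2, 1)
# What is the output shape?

Input shape: (25, 106, 41, 34)
Output shape: (25, 34, 41, 106)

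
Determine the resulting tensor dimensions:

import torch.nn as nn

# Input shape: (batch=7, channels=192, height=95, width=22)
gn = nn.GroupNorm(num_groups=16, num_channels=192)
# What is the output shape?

Input shape: (7, 192, 95, 22)
Output shape: (7, 192, 95, 22)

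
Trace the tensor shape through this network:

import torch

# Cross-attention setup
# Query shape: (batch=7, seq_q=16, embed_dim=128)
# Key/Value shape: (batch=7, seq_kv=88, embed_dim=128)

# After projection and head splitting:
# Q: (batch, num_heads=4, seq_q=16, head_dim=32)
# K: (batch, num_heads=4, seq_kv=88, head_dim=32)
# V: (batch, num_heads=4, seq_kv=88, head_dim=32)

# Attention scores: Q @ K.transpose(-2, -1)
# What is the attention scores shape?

Input shape: (7, 16, 128)
Output shape: (7, 4, 16, 88)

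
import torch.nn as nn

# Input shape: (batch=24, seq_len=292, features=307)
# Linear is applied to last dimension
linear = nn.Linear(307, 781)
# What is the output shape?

Input shape: (24, 292, 307)
Output shape: (24, 292, 781)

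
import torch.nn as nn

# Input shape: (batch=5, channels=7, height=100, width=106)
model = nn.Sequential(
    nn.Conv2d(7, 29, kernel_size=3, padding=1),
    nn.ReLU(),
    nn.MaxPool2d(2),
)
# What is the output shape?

Input shape: (5, 7, 100, 106)
  -> after Conv2d: (5, 29, 100, 106)
  -> after ReLU: (5, 29, 100, 106)
Output shape: (5, 29, 50, 53)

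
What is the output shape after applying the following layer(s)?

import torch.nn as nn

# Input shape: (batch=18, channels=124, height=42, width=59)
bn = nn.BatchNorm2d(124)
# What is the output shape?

Input shape: (18, 124, 42, 59)
Output shape: (18, 124, 42, 59)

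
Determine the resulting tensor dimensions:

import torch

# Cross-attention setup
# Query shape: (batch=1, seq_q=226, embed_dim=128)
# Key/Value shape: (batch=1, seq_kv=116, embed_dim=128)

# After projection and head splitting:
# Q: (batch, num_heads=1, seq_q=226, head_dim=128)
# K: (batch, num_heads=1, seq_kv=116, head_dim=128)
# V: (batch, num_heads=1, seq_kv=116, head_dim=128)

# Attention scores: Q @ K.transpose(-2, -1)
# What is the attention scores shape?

Input shape: (1, 226, 128)
Output shape: (1, 1, 226, 116)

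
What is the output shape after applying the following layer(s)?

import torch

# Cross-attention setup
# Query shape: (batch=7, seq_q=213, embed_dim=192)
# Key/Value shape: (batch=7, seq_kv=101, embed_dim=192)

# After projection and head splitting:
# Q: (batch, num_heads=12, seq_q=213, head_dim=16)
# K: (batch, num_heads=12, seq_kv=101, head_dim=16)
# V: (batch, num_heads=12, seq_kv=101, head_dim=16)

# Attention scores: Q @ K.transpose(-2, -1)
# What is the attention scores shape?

Input shape: (7, 213, 192)
Output shape: (7, 12, 213, 101)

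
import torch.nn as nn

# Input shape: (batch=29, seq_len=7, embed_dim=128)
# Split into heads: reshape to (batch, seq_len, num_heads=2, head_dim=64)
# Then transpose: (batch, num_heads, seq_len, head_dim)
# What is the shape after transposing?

Input shape: (29, 7, 128)
  -> after reshape: (29, 7, 2, 64)
Output shape: (29, 2, 7, 64)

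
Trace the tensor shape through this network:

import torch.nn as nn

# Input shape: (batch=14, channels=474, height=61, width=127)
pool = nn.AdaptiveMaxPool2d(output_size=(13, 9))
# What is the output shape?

Input shape: (14, 474, 61, 127)
Output shape: (14, 474, 13, 9)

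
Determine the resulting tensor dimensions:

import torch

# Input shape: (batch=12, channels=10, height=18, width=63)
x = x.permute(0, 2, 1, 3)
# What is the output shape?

Input shape: (12, 10, 18, 63)
Output shape: (12, 18, 10, 63)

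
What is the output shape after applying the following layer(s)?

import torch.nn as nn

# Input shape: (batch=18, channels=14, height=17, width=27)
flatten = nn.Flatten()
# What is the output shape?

Input shape: (18, 14, 17, 27)
Output shape: (18, 6426)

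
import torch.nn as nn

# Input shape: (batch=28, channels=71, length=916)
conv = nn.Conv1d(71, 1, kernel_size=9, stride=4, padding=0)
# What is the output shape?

Input shape: (28, 71, 916)
Output shape: (28, 1, 227)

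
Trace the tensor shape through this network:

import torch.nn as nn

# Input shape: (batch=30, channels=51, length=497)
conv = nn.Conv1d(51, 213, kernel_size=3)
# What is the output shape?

Input shape: (30, 51, 497)
Output shape: (30, 213, 495)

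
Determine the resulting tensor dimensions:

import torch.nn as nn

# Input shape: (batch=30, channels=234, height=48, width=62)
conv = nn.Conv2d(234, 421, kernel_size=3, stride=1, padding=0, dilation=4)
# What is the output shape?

Input shape: (30, 234, 48, 62)
Output shape: (30, 421, 40, 54)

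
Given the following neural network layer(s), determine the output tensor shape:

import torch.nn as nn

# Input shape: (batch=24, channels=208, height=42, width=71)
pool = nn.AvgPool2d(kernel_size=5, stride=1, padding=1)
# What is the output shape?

Input shape: (24, 208, 42, 71)
Output shape: (24, 208, 40, 69)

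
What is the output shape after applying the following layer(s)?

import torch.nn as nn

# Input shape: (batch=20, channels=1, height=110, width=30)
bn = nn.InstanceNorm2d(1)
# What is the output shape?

Input shape: (20, 1, 110, 30)
Output shape: (20, 1, 110, 30)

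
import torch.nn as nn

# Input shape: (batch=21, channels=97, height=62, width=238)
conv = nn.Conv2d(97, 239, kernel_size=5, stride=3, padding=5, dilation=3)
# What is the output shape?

Input shape: (21, 97, 62, 238)
Output shape: (21, 239, 20, 79)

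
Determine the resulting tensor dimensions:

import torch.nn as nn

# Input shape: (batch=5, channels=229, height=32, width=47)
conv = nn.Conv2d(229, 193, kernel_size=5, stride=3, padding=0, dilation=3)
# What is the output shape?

Input shape: (5, 229, 32, 47)
Output shape: (5, 193, 7, 12)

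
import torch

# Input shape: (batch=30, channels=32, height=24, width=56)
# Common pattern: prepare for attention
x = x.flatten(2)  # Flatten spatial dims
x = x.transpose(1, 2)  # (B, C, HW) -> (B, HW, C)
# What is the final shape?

Input shape: (30, 32, 24, 56)
  -> after flatten(2): (30, 32, 1344)
Output shape: (30, 1344, 32)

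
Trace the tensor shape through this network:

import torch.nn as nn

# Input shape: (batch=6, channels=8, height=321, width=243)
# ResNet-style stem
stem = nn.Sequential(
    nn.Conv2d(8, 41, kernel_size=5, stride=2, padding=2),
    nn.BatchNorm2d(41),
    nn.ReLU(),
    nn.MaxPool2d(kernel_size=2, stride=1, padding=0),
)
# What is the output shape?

Input shape: (6, 8, 321, 243)
  -> after Conv2d 5x5 stride=2: (6, 41, 161, 122)
Output shape: (6, 41, 160, 121)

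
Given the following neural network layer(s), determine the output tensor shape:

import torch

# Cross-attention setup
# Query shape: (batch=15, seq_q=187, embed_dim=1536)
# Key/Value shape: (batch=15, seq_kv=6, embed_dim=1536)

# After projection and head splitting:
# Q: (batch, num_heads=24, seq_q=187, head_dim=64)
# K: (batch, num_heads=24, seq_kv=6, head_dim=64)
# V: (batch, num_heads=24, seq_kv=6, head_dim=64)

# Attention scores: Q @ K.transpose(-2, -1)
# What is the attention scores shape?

Input shape: (15, 187, 1536)
Output shape: (15, 24, 187, 6)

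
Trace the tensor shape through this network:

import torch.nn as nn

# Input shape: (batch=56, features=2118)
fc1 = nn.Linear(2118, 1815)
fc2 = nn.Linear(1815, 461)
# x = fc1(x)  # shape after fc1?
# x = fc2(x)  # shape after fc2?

Input shape: (56, 2118)
  -> after fc1: (56, 1815)
Output shape: (56, 461)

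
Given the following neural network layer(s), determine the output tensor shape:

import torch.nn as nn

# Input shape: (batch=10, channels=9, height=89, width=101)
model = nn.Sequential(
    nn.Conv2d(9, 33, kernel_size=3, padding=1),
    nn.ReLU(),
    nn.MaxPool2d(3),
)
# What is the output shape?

Input shape: (10, 9, 89, 101)
  -> after Conv2d: (10, 33, 89, 101)
  -> after ReLU: (10, 33, 89, 101)
Output shape: (10, 33, 29, 33)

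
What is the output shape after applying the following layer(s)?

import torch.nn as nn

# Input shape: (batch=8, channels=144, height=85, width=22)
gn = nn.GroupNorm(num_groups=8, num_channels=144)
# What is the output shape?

Input shape: (8, 144, 85, 22)
Output shape: (8, 144, 85, 22)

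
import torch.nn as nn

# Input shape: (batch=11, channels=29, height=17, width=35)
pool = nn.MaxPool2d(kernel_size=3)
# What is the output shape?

Input shape: (11, 29, 17, 35)
Output shape: (11, 29, 5, 11)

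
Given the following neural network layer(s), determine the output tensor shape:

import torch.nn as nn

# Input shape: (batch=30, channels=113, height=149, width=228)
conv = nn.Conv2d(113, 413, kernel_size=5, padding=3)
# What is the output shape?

Input shape: (30, 113, 149, 228)
Output shape: (30, 413, 151, 230)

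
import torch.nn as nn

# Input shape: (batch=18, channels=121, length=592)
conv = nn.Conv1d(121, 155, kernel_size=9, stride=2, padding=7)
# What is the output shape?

Input shape: (18, 121, 592)
Output shape: (18, 155, 299)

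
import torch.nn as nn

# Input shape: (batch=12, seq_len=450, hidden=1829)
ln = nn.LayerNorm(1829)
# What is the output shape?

Input shape: (12, 450, 1829)
Output shape: (12, 450, 1829)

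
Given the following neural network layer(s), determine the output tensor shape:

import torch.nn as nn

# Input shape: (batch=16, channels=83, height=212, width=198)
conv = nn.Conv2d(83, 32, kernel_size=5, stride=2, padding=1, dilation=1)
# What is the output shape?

Input shape: (16, 83, 212, 198)
Output shape: (16, 32, 105, 98)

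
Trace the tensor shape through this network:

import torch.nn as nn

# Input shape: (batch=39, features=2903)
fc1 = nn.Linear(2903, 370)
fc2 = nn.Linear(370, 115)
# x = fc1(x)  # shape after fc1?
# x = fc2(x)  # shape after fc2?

Input shape: (39, 2903)
  -> after fc1: (39, 370)
Output shape: (39, 115)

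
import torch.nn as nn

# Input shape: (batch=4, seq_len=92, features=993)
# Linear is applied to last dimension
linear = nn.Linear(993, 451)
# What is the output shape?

Input shape: (4, 92, 993)
Output shape: (4, 92, 451)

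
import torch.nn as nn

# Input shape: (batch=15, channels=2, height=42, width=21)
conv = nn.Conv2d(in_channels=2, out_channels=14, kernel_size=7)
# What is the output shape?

Input shape: (15, 2, 42, 21)
Output shape: (15, 14, 36, 15)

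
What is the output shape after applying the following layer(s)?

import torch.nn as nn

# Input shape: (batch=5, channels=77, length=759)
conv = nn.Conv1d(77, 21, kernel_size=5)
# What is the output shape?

Input shape: (5, 77, 759)
Output shape: (5, 21, 755)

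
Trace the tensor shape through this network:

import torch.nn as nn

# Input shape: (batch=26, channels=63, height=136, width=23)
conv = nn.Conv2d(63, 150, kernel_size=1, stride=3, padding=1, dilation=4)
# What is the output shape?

Input shape: (26, 63, 136, 23)
Output shape: (26, 150, 46, 9)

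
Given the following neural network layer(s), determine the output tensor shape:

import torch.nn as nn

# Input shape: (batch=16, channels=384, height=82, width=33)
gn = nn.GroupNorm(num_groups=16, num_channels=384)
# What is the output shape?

Input shape: (16, 384, 82, 33)
Output shape: (16, 384, 82, 33)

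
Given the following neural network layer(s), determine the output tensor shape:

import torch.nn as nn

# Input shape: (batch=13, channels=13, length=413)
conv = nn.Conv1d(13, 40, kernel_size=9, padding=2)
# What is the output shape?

Input shape: (13, 13, 413)
Output shape: (13, 40, 409)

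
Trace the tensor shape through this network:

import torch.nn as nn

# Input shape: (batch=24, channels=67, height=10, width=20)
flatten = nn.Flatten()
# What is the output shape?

Input shape: (24, 67, 10, 20)
Output shape: (24, 13400)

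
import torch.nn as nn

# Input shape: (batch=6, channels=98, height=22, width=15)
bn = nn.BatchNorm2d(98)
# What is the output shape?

Input shape: (6, 98, 22, 15)
Output shape: (6, 98, 22, 15)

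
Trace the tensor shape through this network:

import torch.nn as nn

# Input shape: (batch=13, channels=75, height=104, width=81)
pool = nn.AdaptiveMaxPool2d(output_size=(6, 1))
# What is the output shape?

Input shape: (13, 75, 104, 81)
Output shape: (13, 75, 6, 1)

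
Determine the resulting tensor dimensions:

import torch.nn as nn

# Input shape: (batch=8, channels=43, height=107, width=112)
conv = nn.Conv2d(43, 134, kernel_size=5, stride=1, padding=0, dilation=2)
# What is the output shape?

Input shape: (8, 43, 107, 112)
Output shape: (8, 134, 99, 104)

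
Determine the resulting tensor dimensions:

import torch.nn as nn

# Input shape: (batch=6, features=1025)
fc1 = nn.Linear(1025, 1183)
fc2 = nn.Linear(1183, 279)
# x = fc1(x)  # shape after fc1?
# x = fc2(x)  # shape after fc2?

Input shape: (6, 1025)
  -> after fc1: (6, 1183)
Output shape: (6, 279)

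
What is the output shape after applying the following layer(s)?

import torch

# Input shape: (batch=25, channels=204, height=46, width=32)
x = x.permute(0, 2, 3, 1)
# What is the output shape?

Input shape: (25, 204, 46, 32)
Output shape: (25, 46, 32, 204)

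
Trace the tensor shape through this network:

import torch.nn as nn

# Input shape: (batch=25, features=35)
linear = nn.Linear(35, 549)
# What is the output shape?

Input shape: (25, 35)
Output shape: (25, 549)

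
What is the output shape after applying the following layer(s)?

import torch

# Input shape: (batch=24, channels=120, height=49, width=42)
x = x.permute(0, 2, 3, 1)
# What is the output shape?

Input shape: (24, 120, 49, 42)
Output shape: (24, 49, 42, 120)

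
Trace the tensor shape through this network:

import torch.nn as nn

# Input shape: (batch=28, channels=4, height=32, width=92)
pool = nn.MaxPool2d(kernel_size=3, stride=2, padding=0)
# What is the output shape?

Input shape: (28, 4, 32, 92)
Output shape: (28, 4, 15, 45)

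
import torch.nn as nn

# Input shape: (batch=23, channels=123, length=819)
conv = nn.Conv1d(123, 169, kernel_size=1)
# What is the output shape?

Input shape: (23, 123, 819)
Output shape: (23, 169, 819)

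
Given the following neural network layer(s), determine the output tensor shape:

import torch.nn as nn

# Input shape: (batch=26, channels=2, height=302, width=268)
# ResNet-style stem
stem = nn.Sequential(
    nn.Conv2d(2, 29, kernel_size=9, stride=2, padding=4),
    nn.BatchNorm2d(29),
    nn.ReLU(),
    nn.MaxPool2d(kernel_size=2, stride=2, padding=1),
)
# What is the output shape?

Input shape: (26, 2, 302, 268)
  -> after Conv2d 9x9 stride=2: (26, 29, 151, 134)
Output shape: (26, 29, 76, 68)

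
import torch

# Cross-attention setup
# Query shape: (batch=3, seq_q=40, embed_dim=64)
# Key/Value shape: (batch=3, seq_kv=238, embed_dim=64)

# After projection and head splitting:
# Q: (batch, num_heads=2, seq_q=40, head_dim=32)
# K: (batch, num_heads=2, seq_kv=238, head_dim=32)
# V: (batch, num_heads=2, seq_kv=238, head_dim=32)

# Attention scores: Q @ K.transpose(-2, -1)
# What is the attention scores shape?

Input shape: (3, 40, 64)
Output shape: (3, 2, 40, 238)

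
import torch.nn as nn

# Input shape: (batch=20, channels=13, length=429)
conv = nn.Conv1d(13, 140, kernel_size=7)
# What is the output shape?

Input shape: (20, 13, 429)
Output shape: (20, 140, 423)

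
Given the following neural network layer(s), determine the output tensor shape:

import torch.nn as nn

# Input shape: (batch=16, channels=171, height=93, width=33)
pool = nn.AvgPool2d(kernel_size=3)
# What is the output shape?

Input shape: (16, 171, 93, 33)
Output shape: (16, 171, 31, 11)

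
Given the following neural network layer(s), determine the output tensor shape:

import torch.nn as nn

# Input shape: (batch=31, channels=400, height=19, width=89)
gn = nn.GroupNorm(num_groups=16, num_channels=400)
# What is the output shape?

Input shape: (31, 400, 19, 89)
Output shape: (31, 400, 19, 89)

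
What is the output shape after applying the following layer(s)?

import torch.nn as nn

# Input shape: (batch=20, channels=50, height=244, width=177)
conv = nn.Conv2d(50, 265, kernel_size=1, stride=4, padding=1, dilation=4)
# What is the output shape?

Input shape: (20, 50, 244, 177)
Output shape: (20, 265, 62, 45)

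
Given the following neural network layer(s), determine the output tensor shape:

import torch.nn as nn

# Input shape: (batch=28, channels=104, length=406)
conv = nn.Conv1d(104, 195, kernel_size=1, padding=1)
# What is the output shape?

Input shape: (28, 104, 406)
Output shape: (28, 195, 408)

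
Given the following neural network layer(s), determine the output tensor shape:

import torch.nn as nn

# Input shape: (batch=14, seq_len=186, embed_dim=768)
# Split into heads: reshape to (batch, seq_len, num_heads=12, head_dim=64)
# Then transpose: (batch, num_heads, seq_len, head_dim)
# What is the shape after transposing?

Input shape: (14, 186, 768)
  -> after reshape: (14, 186, 12, 64)
Output shape: (14, 12, 186, 64)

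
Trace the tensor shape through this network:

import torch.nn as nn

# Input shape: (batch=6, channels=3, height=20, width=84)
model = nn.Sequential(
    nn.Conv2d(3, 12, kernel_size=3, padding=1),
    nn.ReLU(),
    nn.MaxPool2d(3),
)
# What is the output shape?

Input shape: (6, 3, 20, 84)
  -> after Conv2d: (6, 12, 20, 84)
  -> after ReLU: (6, 12, 20, 84)
Output shape: (6, 12, 6, 28)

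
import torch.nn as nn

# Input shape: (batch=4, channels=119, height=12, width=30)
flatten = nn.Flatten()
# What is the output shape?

Input shape: (4, 119, 12, 30)
Output shape: (4, 42840)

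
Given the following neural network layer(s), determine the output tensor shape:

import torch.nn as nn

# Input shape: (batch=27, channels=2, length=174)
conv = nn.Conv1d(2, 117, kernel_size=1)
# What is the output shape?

Input shape: (27, 2, 174)
Output shape: (27, 117, 174)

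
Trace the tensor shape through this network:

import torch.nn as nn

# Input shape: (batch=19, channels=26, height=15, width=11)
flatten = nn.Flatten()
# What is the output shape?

Input shape: (19, 26, 15, 11)
Output shape: (19, 4290)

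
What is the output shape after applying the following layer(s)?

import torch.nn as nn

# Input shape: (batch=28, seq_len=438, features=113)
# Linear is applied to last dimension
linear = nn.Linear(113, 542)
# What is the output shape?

Input shape: (28, 438, 113)
Output shape: (28, 438, 542)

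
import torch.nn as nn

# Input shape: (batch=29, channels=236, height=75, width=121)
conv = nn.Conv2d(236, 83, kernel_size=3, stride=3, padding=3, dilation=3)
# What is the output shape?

Input shape: (29, 236, 75, 121)
Output shape: (29, 83, 25, 41)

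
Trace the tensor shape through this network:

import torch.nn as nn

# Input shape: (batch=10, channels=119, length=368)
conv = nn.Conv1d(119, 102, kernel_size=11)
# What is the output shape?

Input shape: (10, 119, 368)
Output shape: (10, 102, 358)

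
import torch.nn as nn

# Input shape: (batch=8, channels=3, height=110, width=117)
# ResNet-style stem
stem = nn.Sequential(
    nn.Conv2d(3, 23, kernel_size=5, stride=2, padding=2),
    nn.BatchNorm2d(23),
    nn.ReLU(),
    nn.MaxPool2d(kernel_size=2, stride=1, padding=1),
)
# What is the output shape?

Input shape: (8, 3, 110, 117)
  -> after Conv2d 5x5 stride=2: (8, 23, 55, 59)
Output shape: (8, 23, 56, 60)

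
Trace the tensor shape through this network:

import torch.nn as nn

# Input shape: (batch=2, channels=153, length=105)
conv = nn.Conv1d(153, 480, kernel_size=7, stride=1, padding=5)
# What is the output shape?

Input shape: (2, 153, 105)
Output shape: (2, 480, 109)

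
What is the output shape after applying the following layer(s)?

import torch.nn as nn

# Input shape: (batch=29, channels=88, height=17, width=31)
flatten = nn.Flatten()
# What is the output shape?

Input shape: (29, 88, 17, 31)
Output shape: (29, 46376)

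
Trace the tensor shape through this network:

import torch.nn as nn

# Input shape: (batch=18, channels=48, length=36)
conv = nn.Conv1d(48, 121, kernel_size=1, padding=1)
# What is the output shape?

Input shape: (18, 48, 36)
Output shape: (18, 121, 38)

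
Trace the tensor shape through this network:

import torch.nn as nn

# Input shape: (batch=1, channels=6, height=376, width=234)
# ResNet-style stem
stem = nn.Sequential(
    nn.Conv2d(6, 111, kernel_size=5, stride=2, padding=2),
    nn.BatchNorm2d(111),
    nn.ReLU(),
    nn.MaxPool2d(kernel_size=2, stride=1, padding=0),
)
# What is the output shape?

Input shape: (1, 6, 376, 234)
  -> after Conv2d 5x5 stride=2: (1, 111, 188, 117)
Output shape: (1, 111, 187, 116)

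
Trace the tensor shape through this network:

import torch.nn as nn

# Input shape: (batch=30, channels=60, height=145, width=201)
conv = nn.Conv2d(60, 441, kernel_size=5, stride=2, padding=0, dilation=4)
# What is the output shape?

Input shape: (30, 60, 145, 201)
Output shape: (30, 441, 65, 93)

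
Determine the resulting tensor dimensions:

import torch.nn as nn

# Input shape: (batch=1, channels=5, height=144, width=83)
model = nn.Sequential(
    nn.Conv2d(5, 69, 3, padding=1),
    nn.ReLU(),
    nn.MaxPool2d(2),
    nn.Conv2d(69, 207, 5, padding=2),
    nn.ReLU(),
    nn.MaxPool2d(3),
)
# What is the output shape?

Input shape: (1, 5, 144, 83)
  -> after first Conv2d: (1, 69, 144, 83)
  -> after first MaxPool2d: (1, 69, 72, 41)
  -> after second Conv2d: (1, 207, 72, 41)
Output shape: (1, 207, 24, 13)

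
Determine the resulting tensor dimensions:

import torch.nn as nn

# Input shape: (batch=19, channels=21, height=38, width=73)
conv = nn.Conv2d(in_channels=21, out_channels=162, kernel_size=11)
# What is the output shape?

Input shape: (19, 21, 38, 73)
Output shape: (19, 162, 28, 63)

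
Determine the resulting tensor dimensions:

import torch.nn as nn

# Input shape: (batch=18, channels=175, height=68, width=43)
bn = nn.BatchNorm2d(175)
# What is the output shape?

Input shape: (18, 175, 68, 43)
Output shape: (18, 175, 68, 43)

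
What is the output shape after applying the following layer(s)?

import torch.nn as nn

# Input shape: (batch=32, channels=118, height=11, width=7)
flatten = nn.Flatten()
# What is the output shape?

Input shape: (32, 118, 11, 7)
Output shape: (32, 9086)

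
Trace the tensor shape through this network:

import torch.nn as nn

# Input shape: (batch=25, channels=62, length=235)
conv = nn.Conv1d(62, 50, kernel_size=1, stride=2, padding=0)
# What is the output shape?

Input shape: (25, 62, 235)
Output shape: (25, 50, 118)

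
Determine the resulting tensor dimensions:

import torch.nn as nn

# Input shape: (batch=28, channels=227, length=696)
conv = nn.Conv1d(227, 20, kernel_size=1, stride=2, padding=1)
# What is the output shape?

Input shape: (28, 227, 696)
Output shape: (28, 20, 349)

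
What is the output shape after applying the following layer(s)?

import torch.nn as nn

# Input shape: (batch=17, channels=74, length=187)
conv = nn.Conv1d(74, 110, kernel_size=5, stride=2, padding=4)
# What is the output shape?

Input shape: (17, 74, 187)
Output shape: (17, 110, 96)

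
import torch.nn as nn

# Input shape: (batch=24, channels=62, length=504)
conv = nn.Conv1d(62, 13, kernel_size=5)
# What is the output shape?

Input shape: (24, 62, 504)
Output shape: (24, 13, 500)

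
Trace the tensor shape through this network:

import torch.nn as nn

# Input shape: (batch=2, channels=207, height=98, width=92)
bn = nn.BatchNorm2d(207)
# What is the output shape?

Input shape: (2, 207, 98, 92)
Output shape: (2, 207, 98, 92)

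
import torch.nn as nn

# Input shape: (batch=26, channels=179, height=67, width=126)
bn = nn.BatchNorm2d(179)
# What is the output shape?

Input shape: (26, 179, 67, 126)
Output shape: (26, 179, 67, 126)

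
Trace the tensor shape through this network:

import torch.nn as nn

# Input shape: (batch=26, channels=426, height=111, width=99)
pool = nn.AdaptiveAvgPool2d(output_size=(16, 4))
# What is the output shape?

Input shape: (26, 426, 111, 99)
Output shape: (26, 426, 16, 4)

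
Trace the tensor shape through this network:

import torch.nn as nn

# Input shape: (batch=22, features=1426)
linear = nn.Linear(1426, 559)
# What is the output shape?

Input shape: (22, 1426)
Output shape: (22, 559)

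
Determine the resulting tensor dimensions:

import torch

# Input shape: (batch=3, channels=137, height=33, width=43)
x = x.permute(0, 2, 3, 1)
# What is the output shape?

Input shape: (3, 137, 33, 43)
Output shape: (3, 33, 43, 137)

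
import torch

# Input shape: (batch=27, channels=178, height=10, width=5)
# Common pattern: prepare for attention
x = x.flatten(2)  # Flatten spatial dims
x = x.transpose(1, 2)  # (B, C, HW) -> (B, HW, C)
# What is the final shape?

Input shape: (27, 178, 10, 5)
  -> after flatten(2): (27, 178, 50)
Output shape: (27, 50, 178)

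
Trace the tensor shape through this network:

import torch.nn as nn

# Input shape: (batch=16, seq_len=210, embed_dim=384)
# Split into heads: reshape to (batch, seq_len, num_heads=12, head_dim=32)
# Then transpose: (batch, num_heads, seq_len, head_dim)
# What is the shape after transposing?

Input shape: (16, 210, 384)
  -> after reshape: (16, 210, 12, 32)
Output shape: (16, 12, 210, 32)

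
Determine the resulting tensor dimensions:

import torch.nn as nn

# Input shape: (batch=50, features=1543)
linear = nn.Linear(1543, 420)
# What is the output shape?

Input shape: (50, 1543)
Output shape: (50, 420)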